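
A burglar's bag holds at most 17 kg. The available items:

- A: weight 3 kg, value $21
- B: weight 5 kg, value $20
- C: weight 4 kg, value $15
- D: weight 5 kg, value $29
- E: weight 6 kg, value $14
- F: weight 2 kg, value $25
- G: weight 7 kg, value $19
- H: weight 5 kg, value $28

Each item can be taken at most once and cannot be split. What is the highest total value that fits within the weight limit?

This is a 0/1 knapsack; check combinations near the capacity.
- A+D+F+H: weight 3+5+2+5=15, value 21+29+25+28=103
- B+D+F+H: weight 5+5+2+5=17, value 20+29+25+28=102
- C+D+F+H: weight 4+5+2+5=16, value 15+29+25+28=97
- A+B+D+F: weight 3+5+5+2=15, value 21+20+29+25=95
Best: $103.

$103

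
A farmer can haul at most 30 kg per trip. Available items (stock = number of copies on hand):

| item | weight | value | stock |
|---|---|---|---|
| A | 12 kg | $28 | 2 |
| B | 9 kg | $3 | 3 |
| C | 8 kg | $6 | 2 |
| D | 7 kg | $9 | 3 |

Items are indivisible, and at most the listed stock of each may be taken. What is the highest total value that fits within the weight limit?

$56

Top feasible selections:
- 2×A: weight 24, value 56
- 1×A + 2×D: weight 26, value 46
- 1×A + 1×C + 1×D: weight 27, value 43
- 1×A + 2×C: weight 28, value 40
Best: $56.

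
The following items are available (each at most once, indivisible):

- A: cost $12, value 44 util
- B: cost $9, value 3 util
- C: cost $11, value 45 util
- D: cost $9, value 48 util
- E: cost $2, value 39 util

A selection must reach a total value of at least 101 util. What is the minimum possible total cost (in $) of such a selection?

Subsets with value ≥ 101, sorted by total cost:
- C+D+E: cost 22, value 132
- A+D+E: cost 23, value 131
- A+C+E: cost 25, value 128
Minimum cost: 22 $.

22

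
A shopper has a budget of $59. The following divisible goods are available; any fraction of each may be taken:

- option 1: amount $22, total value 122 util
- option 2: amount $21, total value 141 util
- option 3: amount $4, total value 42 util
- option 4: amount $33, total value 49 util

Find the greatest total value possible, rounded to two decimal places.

Take in order of value per unit:
- option 3 (42/4 per unit): all 4 → value 42, running total 42.00
- option 2 (141/21 per unit): all 21 → value 141, running total 183.00
- option 1 (122/22 per unit): all 22 → value 122, running total 305.00
- option 4 (49/33 per unit): 12 of 33 → value 12×49/33 = 17.8182, running total 322.82
Total 322.82.

322.82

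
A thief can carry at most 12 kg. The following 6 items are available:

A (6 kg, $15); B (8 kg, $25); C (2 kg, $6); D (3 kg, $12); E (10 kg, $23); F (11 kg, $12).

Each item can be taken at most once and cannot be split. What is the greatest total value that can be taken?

This is a 0/1 knapsack; check combinations near the capacity.
- B+D: weight 8+3=11, value 25+12=37
- A+C+D: weight 6+2+3=11, value 15+6+12=33
- B+C: weight 8+2=10, value 25+6=31
Best: $37.

$37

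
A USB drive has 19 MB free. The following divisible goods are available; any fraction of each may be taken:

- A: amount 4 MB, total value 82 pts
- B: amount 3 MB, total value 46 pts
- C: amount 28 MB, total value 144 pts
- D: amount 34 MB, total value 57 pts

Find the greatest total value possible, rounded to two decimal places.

Take in order of value per unit:
- A (82/4 per unit): all 4 → value 82, running total 82.00
- B (46/3 per unit): all 3 → value 46, running total 128.00
- C (144/28 per unit): 12 of 28 → value 12×144/28 = 61.7143, running total 189.71
Total 189.71.

189.71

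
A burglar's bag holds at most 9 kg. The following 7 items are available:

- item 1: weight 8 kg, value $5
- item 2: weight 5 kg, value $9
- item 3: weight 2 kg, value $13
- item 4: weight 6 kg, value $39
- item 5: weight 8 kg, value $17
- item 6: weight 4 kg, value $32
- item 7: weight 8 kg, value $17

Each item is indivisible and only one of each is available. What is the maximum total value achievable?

Check high-value combinations within 9 kg:
- item 3+item 4: weight 2+6=8, value 13+39=52
- item 3+item 6: weight 2+4=6, value 13+32=45
- item 2+item 6: weight 5+4=9, value 9+32=41
- item 4: weight 6, value 39
- item 6: weight 4, value 32
Best: $52.

$52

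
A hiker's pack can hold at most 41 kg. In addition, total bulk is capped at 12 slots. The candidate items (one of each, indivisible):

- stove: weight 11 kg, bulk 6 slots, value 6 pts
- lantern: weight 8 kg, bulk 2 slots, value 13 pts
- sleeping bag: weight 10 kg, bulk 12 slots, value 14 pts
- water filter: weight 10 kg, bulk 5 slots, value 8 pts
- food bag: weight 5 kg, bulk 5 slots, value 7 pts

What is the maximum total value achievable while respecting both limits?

28 pts

Feasible sets respecting both limits:
- lantern+water filter+food bag: weight 23, bulk 12, value 28
- lantern+water filter: weight 18, bulk 7, value 21
- lantern+food bag: weight 13, bulk 7, value 20
Best: 28 pts.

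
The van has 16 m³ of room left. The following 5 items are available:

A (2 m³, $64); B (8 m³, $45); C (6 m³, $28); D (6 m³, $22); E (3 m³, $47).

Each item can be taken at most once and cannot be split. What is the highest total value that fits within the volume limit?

$156

Check high-value combinations within 16 m³:
- A+B+E: volume 2+8+3=13, value 64+45+47=156
- A+C+E: volume 2+6+3=11, value 64+28+47=139
- A+B+C: volume 2+8+6=16, value 64+45+28=137
Best: $156.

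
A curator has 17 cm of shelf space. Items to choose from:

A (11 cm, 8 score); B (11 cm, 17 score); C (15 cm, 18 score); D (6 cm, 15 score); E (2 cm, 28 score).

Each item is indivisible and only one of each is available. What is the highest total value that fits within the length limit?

46 score

Check high-value combinations within 17 cm:
- C+E: length 15+2=17, value 18+28=46
- B+E: length 11+2=13, value 17+28=45
- D+E: length 6+2=8, value 15+28=43
- A+E: length 11+2=13, value 8+28=36
Best: 46 score.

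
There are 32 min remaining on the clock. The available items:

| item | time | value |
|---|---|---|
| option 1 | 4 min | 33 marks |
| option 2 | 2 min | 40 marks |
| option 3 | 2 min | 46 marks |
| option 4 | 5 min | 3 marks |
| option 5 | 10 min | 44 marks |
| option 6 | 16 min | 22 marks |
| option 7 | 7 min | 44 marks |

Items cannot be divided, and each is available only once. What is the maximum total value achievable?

210 marks

Check high-value combinations within 32 min:
- option 1+option 2+option 3+option 4+option 5+option 7: time 4+2+2+5+10+7=30, value 33+40+46+3+44+44=210
- option 1+option 2+option 3+option 5+option 7: time 4+2+2+10+7=25, value 33+40+46+44+44=207
- option 1+option 2+option 3+option 6+option 7: time 4+2+2+16+7=31, value 33+40+46+22+44=185
- option 2+option 3+option 4+option 5+option 7: time 2+2+5+10+7=26, value 40+46+3+44+44=177
- option 2+option 3+option 5+option 7: time 2+2+10+7=21, value 40+46+44+44=174
Best: 210 marks.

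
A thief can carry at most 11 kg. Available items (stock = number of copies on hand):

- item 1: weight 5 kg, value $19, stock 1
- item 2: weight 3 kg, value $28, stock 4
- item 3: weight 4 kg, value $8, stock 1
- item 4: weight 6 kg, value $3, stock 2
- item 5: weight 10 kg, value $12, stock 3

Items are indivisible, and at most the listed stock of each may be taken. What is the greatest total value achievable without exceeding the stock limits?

Top feasible selections:
- 3×item 2: weight 9, value 84
- 1×item 1 + 2×item 2: weight 11, value 75
- 2×item 2 + 1×item 3: weight 10, value 64
Best: $84.

$84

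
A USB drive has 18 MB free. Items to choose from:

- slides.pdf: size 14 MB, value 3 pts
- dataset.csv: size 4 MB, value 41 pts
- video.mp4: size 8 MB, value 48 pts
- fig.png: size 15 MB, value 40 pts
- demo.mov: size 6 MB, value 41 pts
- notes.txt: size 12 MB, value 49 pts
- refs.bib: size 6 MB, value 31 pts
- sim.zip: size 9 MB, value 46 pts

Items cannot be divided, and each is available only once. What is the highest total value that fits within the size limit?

130 pts

Check high-value combinations within 18 MB:
- dataset.csv+video.mp4+demo.mov: size 4+8+6=18, value 41+48+41=130
- dataset.csv+video.mp4+refs.bib: size 4+8+6=18, value 41+48+31=120
- dataset.csv+demo.mov+refs.bib: size 4+6+6=16, value 41+41+31=113
- video.mp4+sim.zip: size 8+9=17, value 48+46=94
- dataset.csv+notes.txt: size 4+12=16, value 41+49=90
Best: 130 pts.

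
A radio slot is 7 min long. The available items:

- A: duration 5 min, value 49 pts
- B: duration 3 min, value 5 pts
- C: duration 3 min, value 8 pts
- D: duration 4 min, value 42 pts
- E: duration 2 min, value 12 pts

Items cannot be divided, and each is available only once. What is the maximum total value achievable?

Check high-value combinations within 7 min:
- A+E: duration 5+2=7, value 49+12=61
- D+E: duration 4+2=6, value 42+12=54
- C+D: duration 3+4=7, value 8+42=50
- A: duration 5, value 49
Best: 61 pts.

61 pts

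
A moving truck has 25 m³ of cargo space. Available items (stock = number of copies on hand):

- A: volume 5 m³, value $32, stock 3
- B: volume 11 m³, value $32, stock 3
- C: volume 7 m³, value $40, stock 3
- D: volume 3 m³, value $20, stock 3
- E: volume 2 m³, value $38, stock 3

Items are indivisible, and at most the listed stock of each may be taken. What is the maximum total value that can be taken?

$238

Best selections within volume 25 and stock limits:
- 2×A + 3×D + 3×E: volume 25, value 238
- 3×A + 1×D + 3×E: volume 24, value 230
Best: $238.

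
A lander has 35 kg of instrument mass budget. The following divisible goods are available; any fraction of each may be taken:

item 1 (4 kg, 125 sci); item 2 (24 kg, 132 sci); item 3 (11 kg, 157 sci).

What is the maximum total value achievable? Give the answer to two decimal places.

392.00

Take in order of value per unit:
- item 1 (125/4 per unit): all 4 → value 125, running total 125.00
- item 3 (157/11 per unit): all 11 → value 157, running total 282.00
- item 2 (132/24 per unit): 20 of 24 → value 20×132/24 = 110.0000, running total 392.00
Total 392.00.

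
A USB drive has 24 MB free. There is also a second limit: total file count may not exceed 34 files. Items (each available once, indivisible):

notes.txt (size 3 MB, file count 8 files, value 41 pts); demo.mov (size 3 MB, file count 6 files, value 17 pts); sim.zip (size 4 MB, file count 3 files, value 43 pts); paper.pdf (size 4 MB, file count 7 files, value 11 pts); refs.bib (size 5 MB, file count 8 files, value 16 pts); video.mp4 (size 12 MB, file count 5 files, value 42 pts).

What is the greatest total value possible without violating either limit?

143 pts

Feasible sets respecting both limits:
- notes.txt+demo.mov+sim.zip+video.mp4: size 22, file count 22, value 143
- notes.txt+sim.zip+refs.bib+video.mp4: size 24, file count 24, value 142
- notes.txt+sim.zip+paper.pdf+video.mp4: size 23, file count 23, value 137
- notes.txt+demo.mov+sim.zip+paper.pdf+refs.bib: size 19, file count 32, value 128
Best: 143 pts.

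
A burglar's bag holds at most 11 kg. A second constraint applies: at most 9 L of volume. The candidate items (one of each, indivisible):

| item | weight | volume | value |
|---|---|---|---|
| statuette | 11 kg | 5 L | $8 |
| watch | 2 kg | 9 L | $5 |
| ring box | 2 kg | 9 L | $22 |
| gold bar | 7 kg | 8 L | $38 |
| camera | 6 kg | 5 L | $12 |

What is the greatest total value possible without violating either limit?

Feasible sets respecting both limits:
- gold bar: weight 7, volume 8, value 38
- ring box: weight 2, volume 9, value 22
- camera: weight 6, volume 5, value 12
- statuette: weight 11, volume 5, value 8
Best: $38.

$38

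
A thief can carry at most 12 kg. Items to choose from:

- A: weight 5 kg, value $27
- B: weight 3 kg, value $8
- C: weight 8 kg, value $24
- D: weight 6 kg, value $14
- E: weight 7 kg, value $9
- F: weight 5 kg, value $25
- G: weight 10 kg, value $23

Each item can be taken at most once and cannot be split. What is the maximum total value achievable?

Check high-value combinations within 12 kg:
- A+F: weight 5+5=10, value 27+25=52
- A+D: weight 5+6=11, value 27+14=41
- D+F: weight 6+5=11, value 14+25=39
Best: $52.

$52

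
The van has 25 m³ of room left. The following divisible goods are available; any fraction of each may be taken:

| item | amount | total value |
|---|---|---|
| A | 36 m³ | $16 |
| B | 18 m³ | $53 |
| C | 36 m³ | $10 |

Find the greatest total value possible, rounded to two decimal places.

56.11

Take in order of value per unit:
- B (53/18 per unit): all 18 → value 53, running total 53.00
- A (16/36 per unit): 7 of 36 → value 7×16/36 = 3.1111, running total 56.11
Total 56.11.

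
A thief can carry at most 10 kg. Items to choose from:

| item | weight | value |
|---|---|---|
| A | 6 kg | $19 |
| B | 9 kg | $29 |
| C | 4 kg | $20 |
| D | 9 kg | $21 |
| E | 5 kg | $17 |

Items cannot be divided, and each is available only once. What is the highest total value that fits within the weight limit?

$39

Check high-value combinations within 10 kg:
- A+C: weight 6+4=10, value 19+20=39
- C+E: weight 4+5=9, value 20+17=37
- B: weight 9, value 29
- D: weight 9, value 21
- C: weight 4, value 20
Best: $39.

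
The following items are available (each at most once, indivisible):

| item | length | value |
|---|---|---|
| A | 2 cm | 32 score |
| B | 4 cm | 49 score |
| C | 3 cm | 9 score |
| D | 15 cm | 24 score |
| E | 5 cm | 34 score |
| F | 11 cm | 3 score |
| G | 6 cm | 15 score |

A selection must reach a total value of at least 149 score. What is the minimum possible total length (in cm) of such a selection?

Subsets with value ≥ 149, sorted by total length:
- A+B+D+E+G: length 32, value 154
- A+B+C+D+E+G: length 35, value 163
- A+B+C+D+E+F: length 40, value 151
- A+B+D+E+F+G: length 43, value 157
Minimum length: 32 cm.

32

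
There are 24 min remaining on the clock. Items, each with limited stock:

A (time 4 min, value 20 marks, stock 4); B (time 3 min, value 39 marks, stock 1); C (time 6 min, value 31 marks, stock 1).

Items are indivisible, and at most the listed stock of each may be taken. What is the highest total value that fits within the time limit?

130 marks

Best selections within time 24 and stock limits:
- 3×A + 1×B + 1×C: time 21, value 130
- 4×A + 1×B: time 19, value 119
Best: 130 marks.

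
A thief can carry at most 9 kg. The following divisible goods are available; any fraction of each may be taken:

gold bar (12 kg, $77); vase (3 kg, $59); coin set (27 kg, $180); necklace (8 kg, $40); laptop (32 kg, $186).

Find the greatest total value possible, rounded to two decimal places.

Take in order of value per unit:
- vase (59/3 per unit): all 3 → value 59, running total 59.00
- coin set (180/27 per unit): 6 of 27 → value 6×180/27 = 40.0000, running total 99.00
Total 99.00.

99.00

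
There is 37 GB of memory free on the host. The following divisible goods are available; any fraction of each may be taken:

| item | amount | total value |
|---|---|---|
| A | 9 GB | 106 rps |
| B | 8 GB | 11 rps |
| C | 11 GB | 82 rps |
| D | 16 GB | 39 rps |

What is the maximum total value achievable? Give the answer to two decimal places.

228.38

Take in order of value per unit:
- A (106/9 per unit): all 9 → value 106, running total 106.00
- C (82/11 per unit): all 11 → value 82, running total 188.00
- D (39/16 per unit): all 16 → value 39, running total 227.00
- B (11/8 per unit): 1 of 8 → value 1×11/8 = 1.3750, running total 228.38
Total 228.38.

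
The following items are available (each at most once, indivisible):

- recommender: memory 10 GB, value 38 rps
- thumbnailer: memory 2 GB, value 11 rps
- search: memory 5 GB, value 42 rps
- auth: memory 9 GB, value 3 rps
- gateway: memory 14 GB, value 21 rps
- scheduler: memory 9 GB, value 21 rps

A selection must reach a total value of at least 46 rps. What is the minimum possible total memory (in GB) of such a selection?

7

Subsets with value ≥ 46, sorted by total memory:
- thumbnailer+search: memory 7, value 53
- recommender+thumbnailer: memory 12, value 49
- search+scheduler: memory 14, value 63
Minimum memory: 7 GB.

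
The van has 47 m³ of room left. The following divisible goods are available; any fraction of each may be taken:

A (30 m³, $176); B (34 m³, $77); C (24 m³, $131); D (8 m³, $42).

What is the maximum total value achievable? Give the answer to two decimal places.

268.79

Take in order of value per unit:
- A (176/30 per unit): all 30 → value 176, running total 176.00
- C (131/24 per unit): 17 of 24 → value 17×131/24 = 92.7917, running total 268.79
Total 268.79.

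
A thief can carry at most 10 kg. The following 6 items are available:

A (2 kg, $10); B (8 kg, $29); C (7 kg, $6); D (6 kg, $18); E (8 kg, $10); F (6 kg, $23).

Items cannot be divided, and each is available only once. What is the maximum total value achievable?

Check high-value combinations within 10 kg:
- A+B: weight 2+8=10, value 10+29=39
- A+F: weight 2+6=8, value 10+23=33
- B: weight 8, value 29
- A+D: weight 2+6=8, value 10+18=28
Best: $39.

$39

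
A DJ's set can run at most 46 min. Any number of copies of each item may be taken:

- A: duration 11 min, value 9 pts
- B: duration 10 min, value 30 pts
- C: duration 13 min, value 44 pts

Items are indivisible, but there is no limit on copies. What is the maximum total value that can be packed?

148 pts

Best value-per-unit is C at 44/13; filling with it alone gives 3×44 = 132.
Optimal mix: 2×B + 2×C → duration 46, value 148.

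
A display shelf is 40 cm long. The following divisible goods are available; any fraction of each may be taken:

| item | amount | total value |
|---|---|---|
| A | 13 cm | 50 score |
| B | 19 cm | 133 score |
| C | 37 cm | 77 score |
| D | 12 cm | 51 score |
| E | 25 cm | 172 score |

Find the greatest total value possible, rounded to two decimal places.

Take in order of value per unit:
- B (133/19 per unit): all 19 → value 133, running total 133.00
- E (172/25 per unit): 21 of 25 → value 21×172/25 = 144.4800, running total 277.48
Total 277.48.

277.48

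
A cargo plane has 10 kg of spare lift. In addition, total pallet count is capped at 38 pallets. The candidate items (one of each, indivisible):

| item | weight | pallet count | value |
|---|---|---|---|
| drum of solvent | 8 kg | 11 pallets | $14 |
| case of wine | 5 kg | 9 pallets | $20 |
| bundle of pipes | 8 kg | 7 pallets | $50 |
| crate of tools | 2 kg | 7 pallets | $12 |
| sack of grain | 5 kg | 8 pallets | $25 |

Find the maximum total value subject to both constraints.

Feasible sets respecting both limits:
- bundle of pipes+crate of tools: weight 10, pallet count 14, value 62
- bundle of pipes: weight 8, pallet count 7, value 50
- case of wine+sack of grain: weight 10, pallet count 17, value 45
- crate of tools+sack of grain: weight 7, pallet count 15, value 37
Best: $62.

$62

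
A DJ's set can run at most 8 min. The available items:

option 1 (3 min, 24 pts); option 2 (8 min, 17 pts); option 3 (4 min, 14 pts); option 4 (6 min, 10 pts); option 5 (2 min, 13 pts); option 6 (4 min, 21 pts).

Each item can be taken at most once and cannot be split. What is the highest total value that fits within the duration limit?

45 pts

This is a 0/1 knapsack; check combinations near the capacity.
- option 1+option 6: duration 3+4=7, value 24+21=45
- option 1+option 3: duration 3+4=7, value 24+14=38
- option 1+option 5: duration 3+2=5, value 24+13=37
- option 3+option 6: duration 4+4=8, value 14+21=35
Best: 45 pts.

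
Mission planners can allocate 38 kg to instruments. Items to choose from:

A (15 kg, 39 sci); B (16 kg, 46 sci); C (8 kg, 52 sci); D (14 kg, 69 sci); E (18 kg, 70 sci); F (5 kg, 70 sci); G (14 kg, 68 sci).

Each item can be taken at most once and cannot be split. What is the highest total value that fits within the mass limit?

209 sci

Check high-value combinations within 38 kg:
- D+E+F: mass 14+18+5=37, value 69+70+70=209
- E+F+G: mass 18+5+14=37, value 70+70+68=208
- D+F+G: mass 14+5+14=33, value 69+70+68=207
- C+E+F: mass 8+18+5=31, value 52+70+70=192
- C+D+F: mass 8+14+5=27, value 52+69+70=191
Best: 209 sci.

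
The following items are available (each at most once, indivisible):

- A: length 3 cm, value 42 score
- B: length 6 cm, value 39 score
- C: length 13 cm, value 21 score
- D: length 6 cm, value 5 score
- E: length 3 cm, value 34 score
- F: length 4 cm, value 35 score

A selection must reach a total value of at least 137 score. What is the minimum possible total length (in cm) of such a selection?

Subsets with value ≥ 137, sorted by total length:
- A+B+E+F: length 16, value 150
- A+B+D+E+F: length 22, value 155
- A+B+C+F: length 26, value 137
- A+B+C+E+F: length 29, value 171
Minimum length: 16 cm.

16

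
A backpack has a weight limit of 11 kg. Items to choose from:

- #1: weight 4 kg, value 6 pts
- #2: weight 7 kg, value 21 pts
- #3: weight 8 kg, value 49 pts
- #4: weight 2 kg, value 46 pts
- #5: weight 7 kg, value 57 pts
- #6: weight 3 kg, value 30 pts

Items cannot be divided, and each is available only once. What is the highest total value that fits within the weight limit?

103 pts

Check high-value combinations within 11 kg:
- #4+#5: weight 2+7=9, value 46+57=103
- #3+#4: weight 8+2=10, value 49+46=95
- #5+#6: weight 7+3=10, value 57+30=87
- #1+#4+#6: weight 4+2+3=9, value 6+46+30=82
- #3+#6: weight 8+3=11, value 49+30=79
Best: 103 pts.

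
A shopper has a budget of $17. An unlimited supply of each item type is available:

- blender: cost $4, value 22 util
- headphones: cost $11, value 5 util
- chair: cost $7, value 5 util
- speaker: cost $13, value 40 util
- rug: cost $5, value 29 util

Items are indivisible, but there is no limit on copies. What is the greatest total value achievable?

Best value-per-unit is rug at 29/5; filling with it alone gives 3×29 = 87.
Optimal mix: 3×blender + 1×rug → cost 17, value 95.

95 util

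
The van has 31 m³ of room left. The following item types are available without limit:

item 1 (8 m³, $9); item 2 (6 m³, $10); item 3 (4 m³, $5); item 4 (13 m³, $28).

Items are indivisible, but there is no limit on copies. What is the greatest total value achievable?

Best value-per-unit is item 4 at 28/13; filling with it alone gives 2×28 = 56.
Optimal mix: 1×item 3 + 2×item 4 → volume 30, value 61.

$61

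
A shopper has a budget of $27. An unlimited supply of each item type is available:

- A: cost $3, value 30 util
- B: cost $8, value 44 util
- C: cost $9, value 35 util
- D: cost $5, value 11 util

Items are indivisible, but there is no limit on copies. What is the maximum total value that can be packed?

270 util

Best value-per-unit is A at 30/3, and filling with it alone uses cost 9×3=27. No mix of the others beats 9×30 = 270.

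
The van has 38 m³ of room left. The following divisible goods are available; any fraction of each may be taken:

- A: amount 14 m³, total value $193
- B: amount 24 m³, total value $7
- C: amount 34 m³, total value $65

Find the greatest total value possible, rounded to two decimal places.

238.88

Take in order of value per unit:
- A (193/14 per unit): all 14 → value 193, running total 193.00
- C (65/34 per unit): 24 of 34 → value 24×65/34 = 45.8824, running total 238.88
Total 238.88.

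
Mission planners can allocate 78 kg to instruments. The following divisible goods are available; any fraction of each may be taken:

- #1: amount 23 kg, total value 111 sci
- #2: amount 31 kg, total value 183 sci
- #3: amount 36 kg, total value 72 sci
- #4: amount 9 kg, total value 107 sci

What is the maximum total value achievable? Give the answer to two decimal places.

Take in order of value per unit:
- #4 (107/9 per unit): all 9 → value 107, running total 107.00
- #2 (183/31 per unit): all 31 → value 183, running total 290.00
- #1 (111/23 per unit): all 23 → value 111, running total 401.00
- #3 (72/36 per unit): 15 of 36 → value 15×72/36 = 30.0000, running total 431.00
Total 431.00.

431.00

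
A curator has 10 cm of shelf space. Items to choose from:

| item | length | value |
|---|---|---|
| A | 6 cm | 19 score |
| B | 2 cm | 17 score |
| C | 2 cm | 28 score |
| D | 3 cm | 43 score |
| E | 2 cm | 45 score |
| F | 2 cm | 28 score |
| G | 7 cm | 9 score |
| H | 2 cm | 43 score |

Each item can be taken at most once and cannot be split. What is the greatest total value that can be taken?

161 score

Check high-value combinations within 10 cm:
- B+C+E+F+H: length 2+2+2+2+2=10, value 17+28+45+28+43=161
- C+D+E+H: length 2+3+2+2=9, value 28+43+45+43=159
- D+E+F+H: length 3+2+2+2=9, value 43+45+28+43=159
- B+D+E+H: length 2+3+2+2=9, value 17+43+45+43=148
Best: 161 score.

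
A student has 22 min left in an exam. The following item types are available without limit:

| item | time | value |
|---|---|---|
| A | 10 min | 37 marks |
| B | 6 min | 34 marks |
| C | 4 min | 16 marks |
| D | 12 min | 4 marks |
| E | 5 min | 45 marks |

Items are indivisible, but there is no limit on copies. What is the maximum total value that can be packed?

180 marks

Best value-per-unit is E at 45/5, and filling with it alone uses time 4×5=20. No mix of the others beats 4×45 = 180.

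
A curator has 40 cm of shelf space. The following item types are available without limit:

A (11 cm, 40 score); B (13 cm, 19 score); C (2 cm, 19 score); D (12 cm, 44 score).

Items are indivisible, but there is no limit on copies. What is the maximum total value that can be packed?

Best value-per-unit is C at 19/2, and filling with it alone uses length 20×2=40. No mix of the others beats 20×19 = 380.

380 score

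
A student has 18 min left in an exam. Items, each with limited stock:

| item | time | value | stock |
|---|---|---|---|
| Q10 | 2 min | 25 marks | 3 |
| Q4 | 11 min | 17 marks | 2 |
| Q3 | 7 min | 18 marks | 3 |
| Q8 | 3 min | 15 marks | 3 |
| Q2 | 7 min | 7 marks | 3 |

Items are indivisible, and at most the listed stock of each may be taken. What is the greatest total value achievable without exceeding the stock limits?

Best selections within time 18 and stock limits:
- 3×Q10 + 3×Q8: time 15, value 120
- 3×Q10 + 1×Q3 + 1×Q8: time 16, value 108
- 3×Q10 + 2×Q8: time 12, value 105
Best: 120 marks.

120 marks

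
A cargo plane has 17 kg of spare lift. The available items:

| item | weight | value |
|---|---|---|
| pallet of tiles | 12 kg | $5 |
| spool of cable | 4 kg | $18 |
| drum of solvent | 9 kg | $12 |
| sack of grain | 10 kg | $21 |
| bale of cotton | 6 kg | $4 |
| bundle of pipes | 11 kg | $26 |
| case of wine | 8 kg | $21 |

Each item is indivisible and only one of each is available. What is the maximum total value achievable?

$44

Check high-value combinations within 17 kg:
- spool of cable+bundle of pipes: weight 4+11=15, value 18+26=44
- spool of cable+case of wine: weight 4+8=12, value 18+21=39
- spool of cable+sack of grain: weight 4+10=14, value 18+21=39
- drum of solvent+case of wine: weight 9+8=17, value 12+21=33
- spool of cable+drum of solvent: weight 4+9=13, value 18+12=30
Best: $44.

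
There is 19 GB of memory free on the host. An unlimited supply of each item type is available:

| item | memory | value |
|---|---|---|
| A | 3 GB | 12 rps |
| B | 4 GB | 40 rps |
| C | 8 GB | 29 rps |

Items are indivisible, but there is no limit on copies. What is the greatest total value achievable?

Best value-per-unit is B at 40/4; filling with it alone gives 4×40 = 160.
Optimal mix: 1×A + 4×B → memory 19, value 172.

172 rps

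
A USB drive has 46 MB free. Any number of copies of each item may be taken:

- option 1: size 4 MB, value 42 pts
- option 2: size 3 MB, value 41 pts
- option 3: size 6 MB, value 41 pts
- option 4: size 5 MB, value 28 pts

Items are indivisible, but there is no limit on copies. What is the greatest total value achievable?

Best value-per-unit is option 2 at 41/3; filling with it alone gives 15×41 = 615.
Optimal mix: 1×option 1 + 14×option 2 → size 46, value 616.

616 pts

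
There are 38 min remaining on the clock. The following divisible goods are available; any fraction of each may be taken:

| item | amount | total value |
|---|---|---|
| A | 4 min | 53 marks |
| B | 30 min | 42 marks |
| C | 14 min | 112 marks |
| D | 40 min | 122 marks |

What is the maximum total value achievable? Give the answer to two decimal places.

226.00

Take in order of value per unit:
- A (53/4 per unit): all 4 → value 53, running total 53.00
- C (112/14 per unit): all 14 → value 112, running total 165.00
- D (122/40 per unit): 20 of 40 → value 20×122/40 = 61.0000, running total 226.00
Total 226.00.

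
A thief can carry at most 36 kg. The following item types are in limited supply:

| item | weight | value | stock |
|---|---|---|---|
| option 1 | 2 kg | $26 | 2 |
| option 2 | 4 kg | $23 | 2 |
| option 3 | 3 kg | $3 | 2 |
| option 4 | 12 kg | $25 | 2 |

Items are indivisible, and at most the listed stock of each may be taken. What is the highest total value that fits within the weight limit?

$148

Best selections within weight 36 and stock limits:
- 2×option 1 + 2×option 2 + 2×option 4: weight 36, value 148
- 2×option 1 + 2×option 2 + 2×option 3 + 1×option 4: weight 30, value 129
- 2×option 1 + 1×option 2 + 1×option 3 + 2×option 4: weight 35, value 128
Best: $148.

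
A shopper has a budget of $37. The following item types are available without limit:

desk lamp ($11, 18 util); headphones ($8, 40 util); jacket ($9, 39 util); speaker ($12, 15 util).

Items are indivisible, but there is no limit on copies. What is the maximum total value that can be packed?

Best value-per-unit is headphones at 40/8, and filling with it alone uses cost 4×8=32. No mix of the others beats 4×40 = 160.

160 util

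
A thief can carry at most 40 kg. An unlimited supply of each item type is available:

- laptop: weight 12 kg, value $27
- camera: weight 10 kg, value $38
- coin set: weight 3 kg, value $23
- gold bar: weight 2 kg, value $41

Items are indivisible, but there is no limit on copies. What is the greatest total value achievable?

$820

Best value-per-unit is gold bar at 41/2, and filling with it alone uses weight 20×2=40. No mix of the others beats 20×41 = 820.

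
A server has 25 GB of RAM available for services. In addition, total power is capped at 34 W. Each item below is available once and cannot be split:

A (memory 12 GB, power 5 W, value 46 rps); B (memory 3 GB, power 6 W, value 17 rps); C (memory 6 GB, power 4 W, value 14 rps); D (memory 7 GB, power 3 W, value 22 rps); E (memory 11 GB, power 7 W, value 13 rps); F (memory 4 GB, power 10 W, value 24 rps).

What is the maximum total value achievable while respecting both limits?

Feasible sets respecting both limits:
- A+B+C+F: memory 25, power 25, value 101
- A+D+F: memory 23, power 18, value 92
- A+B+F: memory 19, power 21, value 87
Best: 101 rps.

101 rps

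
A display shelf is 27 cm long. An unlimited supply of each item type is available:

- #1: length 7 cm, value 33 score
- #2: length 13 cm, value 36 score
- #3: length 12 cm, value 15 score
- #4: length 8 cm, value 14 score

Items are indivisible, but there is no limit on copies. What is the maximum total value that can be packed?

102 score

Best value-per-unit is #1 at 33/7; filling with it alone gives 3×33 = 99.
Optimal mix: 2×#1 + 1×#2 → length 27, value 102.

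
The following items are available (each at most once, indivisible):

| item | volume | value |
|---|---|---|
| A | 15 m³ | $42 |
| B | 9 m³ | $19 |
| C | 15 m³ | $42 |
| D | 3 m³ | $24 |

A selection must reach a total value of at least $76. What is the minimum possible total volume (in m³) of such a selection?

27

Subsets with value ≥ 76, sorted by total volume:
- A+B+D: volume 27, value 85
- B+C+D: volume 27, value 85
- A+C: volume 30, value 84
- A+C+D: volume 33, value 108
Minimum volume: 27 m³.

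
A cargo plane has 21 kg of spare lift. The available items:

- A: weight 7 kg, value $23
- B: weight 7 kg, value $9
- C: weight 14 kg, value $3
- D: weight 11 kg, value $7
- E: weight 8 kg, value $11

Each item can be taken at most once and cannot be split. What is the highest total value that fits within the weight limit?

$34

This is a 0/1 knapsack; check combinations near the capacity.
- A+E: weight 7+8=15, value 23+11=34
- A+B: weight 7+7=14, value 23+9=32
- A+D: weight 7+11=18, value 23+7=30
Best: $34.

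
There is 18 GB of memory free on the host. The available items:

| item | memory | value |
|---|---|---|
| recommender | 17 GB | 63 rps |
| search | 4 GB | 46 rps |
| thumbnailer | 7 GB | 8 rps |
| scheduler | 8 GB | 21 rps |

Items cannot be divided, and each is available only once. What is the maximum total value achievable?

Check high-value combinations within 18 GB:
- search+scheduler: memory 4+8=12, value 46+21=67
- recommender: memory 17, value 63
- search+thumbnailer: memory 4+7=11, value 46+8=54
- search: memory 4, value 46
- thumbnailer+scheduler: memory 7+8=15, value 8+21=29
Best: 67 rps.

67 rps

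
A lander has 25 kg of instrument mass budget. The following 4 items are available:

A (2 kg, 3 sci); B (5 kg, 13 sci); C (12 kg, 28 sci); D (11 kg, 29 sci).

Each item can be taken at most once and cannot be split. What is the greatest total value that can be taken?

60 sci

Check high-value combinations within 25 kg:
- A+C+D: mass 2+12+11=25, value 3+28+29=60
- C+D: mass 12+11=23, value 28+29=57
- A+B+D: mass 2+5+11=18, value 3+13+29=45
Best: 60 sci.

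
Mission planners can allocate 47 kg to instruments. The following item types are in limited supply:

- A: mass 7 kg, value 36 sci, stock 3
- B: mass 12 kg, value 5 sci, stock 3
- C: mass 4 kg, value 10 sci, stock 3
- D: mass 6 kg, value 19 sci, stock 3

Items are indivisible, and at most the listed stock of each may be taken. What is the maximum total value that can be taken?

185 sci

Best selections within mass 47 and stock limits:
- 3×A + 2×C + 3×D: mass 47, value 185
- 3×A + 3×C + 2×D: mass 45, value 176
- 3×A + 1×C + 3×D: mass 43, value 175
Best: 185 sci.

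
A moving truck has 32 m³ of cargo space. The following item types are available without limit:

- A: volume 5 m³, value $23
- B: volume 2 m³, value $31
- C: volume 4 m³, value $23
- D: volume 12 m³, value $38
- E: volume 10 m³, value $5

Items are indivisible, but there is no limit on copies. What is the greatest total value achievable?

Best value-per-unit is B at 31/2, and filling with it alone uses volume 16×2=32. No mix of the others beats 16×31 = 496.

$496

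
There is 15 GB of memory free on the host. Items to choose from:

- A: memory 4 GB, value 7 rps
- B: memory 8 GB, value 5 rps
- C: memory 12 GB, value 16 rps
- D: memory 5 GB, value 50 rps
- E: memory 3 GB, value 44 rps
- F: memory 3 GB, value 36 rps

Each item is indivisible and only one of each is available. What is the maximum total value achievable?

This is a 0/1 knapsack; check combinations near the capacity.
- A+D+E+F: memory 4+5+3+3=15, value 7+50+44+36=137
- D+E+F: memory 5+3+3=11, value 50+44+36=130
- A+D+E: memory 4+5+3=12, value 7+50+44=101
- D+E: memory 5+3=8, value 50+44=94
- A+D+F: memory 4+5+3=12, value 7+50+36=93
Best: 137 rps.

137 rps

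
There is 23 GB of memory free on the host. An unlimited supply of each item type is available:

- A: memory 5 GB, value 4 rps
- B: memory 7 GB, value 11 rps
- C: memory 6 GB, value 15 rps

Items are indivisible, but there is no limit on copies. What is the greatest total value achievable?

49 rps

Best value-per-unit is C at 15/6; filling with it alone gives 3×15 = 45.
Optimal mix: 1×A + 3×C → memory 23, value 49.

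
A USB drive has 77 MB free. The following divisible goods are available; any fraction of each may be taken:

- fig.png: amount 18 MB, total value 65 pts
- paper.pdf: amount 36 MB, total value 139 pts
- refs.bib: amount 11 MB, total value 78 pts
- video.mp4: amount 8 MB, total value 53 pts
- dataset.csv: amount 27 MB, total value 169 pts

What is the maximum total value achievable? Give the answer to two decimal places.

419.69

Take in order of value per unit:
- refs.bib (78/11 per unit): all 11 → value 78, running total 78.00
- video.mp4 (53/8 per unit): all 8 → value 53, running total 131.00
- dataset.csv (169/27 per unit): all 27 → value 169, running total 300.00
- paper.pdf (139/36 per unit): 31 of 36 → value 31×139/36 = 119.6944, running total 419.69
Total 419.69.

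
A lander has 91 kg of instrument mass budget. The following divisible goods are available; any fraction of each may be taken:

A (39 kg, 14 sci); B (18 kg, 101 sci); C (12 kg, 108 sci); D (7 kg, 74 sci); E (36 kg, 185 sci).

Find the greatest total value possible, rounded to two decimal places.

Take in order of value per unit:
- D (74/7 per unit): all 7 → value 74, running total 74.00
- C (108/12 per unit): all 12 → value 108, running total 182.00
- B (101/18 per unit): all 18 → value 101, running total 283.00
- E (185/36 per unit): all 36 → value 185, running total 468.00
- A (14/39 per unit): 18 of 39 → value 18×14/39 = 6.4615, running total 474.46
Total 474.46.

474.46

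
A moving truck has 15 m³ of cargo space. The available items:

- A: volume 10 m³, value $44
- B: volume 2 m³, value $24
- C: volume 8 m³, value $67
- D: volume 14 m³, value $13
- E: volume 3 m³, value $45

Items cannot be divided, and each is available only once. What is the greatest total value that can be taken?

Check high-value combinations within 15 m³:
- B+C+E: volume 2+8+3=13, value 24+67+45=136
- A+B+E: volume 10+2+3=15, value 44+24+45=113
- C+E: volume 8+3=11, value 67+45=112
Best: $136.

$136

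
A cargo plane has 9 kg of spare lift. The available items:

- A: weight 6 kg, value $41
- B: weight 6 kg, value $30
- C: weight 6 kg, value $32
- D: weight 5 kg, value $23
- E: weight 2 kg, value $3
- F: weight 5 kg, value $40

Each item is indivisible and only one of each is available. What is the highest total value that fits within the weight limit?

Check high-value combinations within 9 kg:
- A+E: weight 6+2=8, value 41+3=44
- E+F: weight 2+5=7, value 3+40=43
- A: weight 6, value 41
- F: weight 5, value 40
- C+E: weight 6+2=8, value 32+3=35
Best: $44.

$44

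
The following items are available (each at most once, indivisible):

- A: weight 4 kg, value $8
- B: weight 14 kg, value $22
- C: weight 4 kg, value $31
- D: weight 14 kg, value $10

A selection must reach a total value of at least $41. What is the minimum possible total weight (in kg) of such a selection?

18

Subsets with value ≥ 41, sorted by total weight:
- B+C: weight 18, value 53
- C+D: weight 18, value 41
Minimum weight: 18 kg.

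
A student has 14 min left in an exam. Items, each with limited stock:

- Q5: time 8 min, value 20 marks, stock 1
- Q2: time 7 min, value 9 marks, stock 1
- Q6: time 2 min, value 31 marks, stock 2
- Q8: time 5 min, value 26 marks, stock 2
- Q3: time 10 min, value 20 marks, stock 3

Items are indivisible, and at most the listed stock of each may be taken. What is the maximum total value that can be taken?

114 marks

Top feasible selections:
- 2×Q6 + 2×Q8: time 14, value 114
- 2×Q6 + 1×Q8: time 9, value 88
Best: 114 marks.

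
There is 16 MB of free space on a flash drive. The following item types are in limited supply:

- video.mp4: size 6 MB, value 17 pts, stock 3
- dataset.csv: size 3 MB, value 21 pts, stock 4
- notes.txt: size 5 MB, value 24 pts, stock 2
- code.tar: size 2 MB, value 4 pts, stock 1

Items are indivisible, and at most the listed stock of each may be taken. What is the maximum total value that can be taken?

Best selections within size 16 and stock limits:
- 3×dataset.csv + 1×notes.txt + 1×code.tar: size 16, value 91
- 2×dataset.csv + 2×notes.txt: size 16, value 90
- 4×dataset.csv + 1×code.tar: size 14, value 88
- 3×dataset.csv + 1×notes.txt: size 14, value 87
Best: 91 pts.

91 pts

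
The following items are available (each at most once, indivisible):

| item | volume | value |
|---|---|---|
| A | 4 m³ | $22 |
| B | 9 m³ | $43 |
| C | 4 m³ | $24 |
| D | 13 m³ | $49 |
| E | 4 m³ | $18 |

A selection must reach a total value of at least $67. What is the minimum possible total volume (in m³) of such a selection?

13

Subsets with value ≥ 67, sorted by total volume:
- B+C: volume 13, value 67
- A+B+C: volume 17, value 89
- B+C+E: volume 17, value 85
- A+B+E: volume 17, value 83
Minimum volume: 13 m³.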